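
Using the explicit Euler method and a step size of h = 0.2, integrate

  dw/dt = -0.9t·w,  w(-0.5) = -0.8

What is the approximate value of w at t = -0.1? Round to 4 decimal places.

-0.9191

Euler: w_{n+1} = w_n + h·f(t_n, w_n).
t=-0.500000, w=-0.800000: f=-0.360000 → w ← -0.800000 + 0.2·(-0.360000) = -0.872000
t=-0.300000, w=-0.872000: f=-0.235440 → w ← -0.872000 + 0.2·(-0.235440) = -0.919088
w(-0.1) ≈ -0.9191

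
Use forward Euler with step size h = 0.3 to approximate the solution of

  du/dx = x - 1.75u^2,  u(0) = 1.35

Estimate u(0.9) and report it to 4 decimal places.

0.4972

Euler: u_{n+1} = u_n + h·f(x_n, u_n).
x=0.000000, u=1.350000: f=-3.189375 → u ← 1.350000 + 0.3·(-3.189375) = 0.393188
x=0.300000, u=0.393188: f=0.029456 → u ← 0.393188 + 0.3·0.029456 = 0.402024
x=0.600000, u=0.402024: f=0.317159 → u ← 0.402024 + 0.3·0.317159 = 0.497172
u(0.9) ≈ 0.4972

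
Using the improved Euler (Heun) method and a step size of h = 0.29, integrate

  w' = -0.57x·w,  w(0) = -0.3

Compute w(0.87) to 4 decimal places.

Heun: k1 = f(x_n, w_n); k2 = f(x_n + h, w_n + h·k1); w_{n+1} = w_n + (h/2)·(k1 + k2).
x=0.000000, w=-0.300000:
  k1 = f(0.000000, -0.300000) = 0.000000
  k2 = f(0.290000, -0.300000) = 0.049590
  w ← -0.300000 + (0.29/2)·(0.000000 + 0.049590) = -0.292809
x=0.290000, w=-0.292809:
  k1 = f(0.290000, -0.292809) = 0.048401
  k2 = f(0.580000, -0.278773) = 0.092162
  w ← -0.292809 + (0.29/2)·(0.048401 + 0.092162) = -0.272428
x=0.580000, w=-0.272428:
  k1 = f(0.580000, -0.272428) = 0.090065
  k2 = f(0.870000, -0.246309) = 0.122145
  w ← -0.272428 + (0.29/2)·(0.090065 + 0.122145) = -0.241657
w(0.87) ≈ -0.2417

-0.2417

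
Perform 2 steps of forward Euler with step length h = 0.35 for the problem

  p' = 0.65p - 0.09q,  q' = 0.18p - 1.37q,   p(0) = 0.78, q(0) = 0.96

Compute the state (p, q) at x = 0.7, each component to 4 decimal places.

1.1209, 0.3441

Euler on (p,q): p_{n+1} = p_n + h·p', q_{n+1} = q_n + h·q'.
0.000000: (0.780000, 0.960000); f=(0.420600, -1.174800) → (0.927210, 0.548820)
0.350000: (0.927210, 0.548820); f=(0.553293, -0.584986) → (1.120862, 0.344075)
(p(0.7), q(0.7)) ≈ (1.1209, 0.3441)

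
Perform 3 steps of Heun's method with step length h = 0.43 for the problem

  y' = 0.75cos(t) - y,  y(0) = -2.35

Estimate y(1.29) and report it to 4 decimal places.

Heun: k1 = f(t_n, y_n); k2 = f(t_n + h, y_n + h·k1); y_{n+1} = y_n + (h/2)·(k1 + k2).
t=0.000000, y=-2.350000:
  k1 = f(0.000000, -2.350000) = 3.100000
  k2 = f(0.430000, -1.017000) = 1.698724
  y ← -2.350000 + (0.43/2)·(3.100000 + 1.698724) = -1.318274
t=0.430000, y=-1.318274:
  k1 = f(0.430000, -1.318274) = 1.999999
  k2 = f(0.860000, -0.458275) = 0.947603
  y ← -1.318274 + (0.43/2)·(1.999999 + 0.947603) = -0.684540
t=0.860000, y=-0.684540:
  k1 = f(0.860000, -0.684540) = 1.173868
  k2 = f(1.290000, -0.179777) = 0.387617
  y ← -0.684540 + (0.43/2)·(1.173868 + 0.387617) = -0.348821
y(1.29) ≈ -0.3488

-0.3488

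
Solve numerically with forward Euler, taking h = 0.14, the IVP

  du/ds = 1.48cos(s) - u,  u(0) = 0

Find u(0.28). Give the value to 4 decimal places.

0.3834

Euler: u_{n+1} = u_n + h·f(s_n, u_n).
s=0.000000, u=0.000000: f=1.480000 → u ← 0.000000 + 0.14·1.480000 = 0.207200
s=0.140000, u=0.207200: f=1.258320 → u ← 0.207200 + 0.14·1.258320 = 0.383365
u(0.28) ≈ 0.3834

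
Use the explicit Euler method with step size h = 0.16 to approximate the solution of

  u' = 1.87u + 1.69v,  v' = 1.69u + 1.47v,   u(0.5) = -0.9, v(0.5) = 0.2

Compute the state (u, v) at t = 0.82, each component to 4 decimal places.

Euler on (u,v): u_{n+1} = u_n + h·u', v_{n+1} = v_n + h·v'.
0.500000: (-0.900000, 0.200000); f=(-1.345000, -1.227000) → (-1.115200, 0.003680)
0.660000: (-1.115200, 0.003680); f=(-2.079205, -1.879278) → (-1.447873, -0.297005)
(u(0.82), v(0.82)) ≈ (-1.4479, -0.2970)

-1.4479, -0.2970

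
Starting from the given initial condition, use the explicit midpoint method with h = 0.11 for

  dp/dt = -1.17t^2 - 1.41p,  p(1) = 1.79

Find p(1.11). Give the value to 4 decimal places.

1.4006

Midpoint: k1 = f(t_n, p_n); k2 = f(t_n + h/2, p_n + (h/2)·k1); p_{n+1} = p_n + h·k2.
t=1.000000, p=1.790000:
  k1 = f(1.000000, 1.790000) = -3.693900
  k2 = f(1.055000, 1.586836) = -3.539677
  p ← 1.790000 + 0.11·(-3.539677) = 1.400635
p(1.11) ≈ 1.4006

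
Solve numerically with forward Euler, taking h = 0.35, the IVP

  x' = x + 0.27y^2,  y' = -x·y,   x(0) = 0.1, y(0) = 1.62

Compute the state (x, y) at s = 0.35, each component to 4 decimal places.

0.3830, 1.5633

Euler on (x,y): x_{n+1} = x_n + h·x', y_{n+1} = y_n + h·y'.
0.000000: (0.100000, 1.620000); f=(0.808588, -0.162000) → (0.383006, 1.563300)
(x(0.35), y(0.35)) ≈ (0.3830, 1.5633)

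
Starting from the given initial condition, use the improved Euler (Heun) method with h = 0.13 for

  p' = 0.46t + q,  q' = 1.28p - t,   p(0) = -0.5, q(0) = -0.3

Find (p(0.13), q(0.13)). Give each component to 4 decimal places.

-0.5405, -0.3949

Heun on (p,q): k1 = f(t_n, state_n); k2 = f(t_n + h, state_n + h·k1); state_{n+1} = state_n + (h/2)·(k1 + k2).
0.000000: (-0.500000, -0.300000)
  k1 = (-0.300000, -0.640000)
  predictor → (-0.539000, -0.383200)
  k2 = (-0.323400, -0.819920)
  → (-0.540521, -0.394895)
(p(0.13), q(0.13)) ≈ (-0.5405, -0.3949)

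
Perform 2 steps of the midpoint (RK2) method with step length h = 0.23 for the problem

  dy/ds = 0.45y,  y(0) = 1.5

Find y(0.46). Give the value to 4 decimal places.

1.8443

Midpoint: k1 = f(s_n, y_n); k2 = f(s_n + h/2, y_n + (h/2)·k1); y_{n+1} = y_n + h·k2.
s=0.000000, y=1.500000:
  k1 = f(0.000000, 1.500000) = 0.675000
  k2 = f(0.115000, 1.577625) = 0.709931
  y ← 1.500000 + 0.23·0.709931 = 1.663284
s=0.230000, y=1.663284:
  k1 = f(0.230000, 1.663284) = 0.748478
  k2 = f(0.345000, 1.749359) = 0.787212
  y ← 1.663284 + 0.23·0.787212 = 1.844343
y(0.46) ≈ 1.8443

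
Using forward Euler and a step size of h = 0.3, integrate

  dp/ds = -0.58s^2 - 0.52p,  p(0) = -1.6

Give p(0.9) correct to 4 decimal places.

-1.0378

Euler: p_{n+1} = p_n + h·f(s_n, p_n).
s=0.000000, p=-1.600000: f=0.832000 → p ← -1.600000 + 0.3·0.832000 = -1.350400
s=0.300000, p=-1.350400: f=0.650008 → p ← -1.350400 + 0.3·0.650008 = -1.155398
s=0.600000, p=-1.155398: f=0.392007 → p ← -1.155398 + 0.3·0.392007 = -1.037796
p(0.9) ≈ -1.0378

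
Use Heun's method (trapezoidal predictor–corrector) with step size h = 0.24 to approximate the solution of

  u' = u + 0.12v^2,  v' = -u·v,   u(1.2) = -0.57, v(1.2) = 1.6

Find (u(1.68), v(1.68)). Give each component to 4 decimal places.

Heun on (u,v): k1 = f(s_n, state_n); k2 = f(s_n + h, state_n + h·k1); state_{n+1} = state_n + (h/2)·(k1 + k2).
1.200000: (-0.570000, 1.600000)
  k1 = (-0.262800, 0.912000)
  predictor → (-0.633072, 1.818880)
  k2 = (-0.236073, 1.151482)
  → (-0.629865, 1.847618)
1.440000: (-0.629865, 1.847618)
  k1 = (-0.220222, 1.163749)
  predictor → (-0.682718, 2.126918)
  k2 = (-0.139865, 1.452085)
  → (-0.673075, 2.161518)
(u(1.68), v(1.68)) ≈ (-0.6731, 2.1615)

-0.6731, 2.1615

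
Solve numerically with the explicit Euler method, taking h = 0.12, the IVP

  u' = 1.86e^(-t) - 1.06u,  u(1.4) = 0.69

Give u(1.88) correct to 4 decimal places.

Euler: u_{n+1} = u_n + h·f(t_n, u_n).
t=1.400000, u=0.690000: f=-0.272730 → u ← 0.690000 + 0.12·(-0.272730) = 0.657272
t=1.520000, u=0.657272: f=-0.289905 → u ← 0.657272 + 0.12·(-0.289905) = 0.622484
t=1.640000, u=0.622484: f=-0.299030 → u ← 0.622484 + 0.12·(-0.299030) = 0.586600
t=1.760000, u=0.586600: f=-0.301793 → u ← 0.586600 + 0.12·(-0.301793) = 0.550385
u(1.88) ≈ 0.5504

0.5504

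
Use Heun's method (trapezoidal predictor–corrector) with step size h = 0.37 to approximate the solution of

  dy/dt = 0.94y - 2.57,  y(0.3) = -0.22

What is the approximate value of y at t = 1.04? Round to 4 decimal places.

-3.1246

Heun: k1 = f(t_n, y_n); k2 = f(t_n + h, y_n + h·k1); y_{n+1} = y_n + (h/2)·(k1 + k2).
t=0.300000, y=-0.220000:
  k1 = f(0.300000, -0.220000) = -2.776800
  k2 = f(0.670000, -1.247416) = -3.742571
  y ← -0.220000 + (0.37/2)·(-2.776800 + (-3.742571)) = -1.426084
t=0.670000, y=-1.426084:
  k1 = f(0.670000, -1.426084) = -3.910519
  k2 = f(1.040000, -2.872976) = -5.270597
  y ← -1.426084 + (0.37/2)·(-3.910519 + (-5.270597)) = -3.124590
y(1.04) ≈ -3.1246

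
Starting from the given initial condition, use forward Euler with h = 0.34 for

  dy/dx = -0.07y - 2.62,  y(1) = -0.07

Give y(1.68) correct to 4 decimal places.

Euler: y_{n+1} = y_n + h·f(x_n, y_n).
x=1.000000, y=-0.070000: f=-2.615100 → y ← -0.070000 + 0.34·(-2.615100) = -0.959134
x=1.340000, y=-0.959134: f=-2.552861 → y ← -0.959134 + 0.34·(-2.552861) = -1.827107
y(1.68) ≈ -1.8271

-1.8271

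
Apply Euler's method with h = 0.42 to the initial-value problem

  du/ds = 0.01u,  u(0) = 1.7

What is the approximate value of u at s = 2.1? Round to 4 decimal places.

Euler: u_{n+1} = u_n + h·f(s_n, u_n).
s=0.000000, u=1.700000: f=0.017000 → u ← 1.700000 + 0.42·0.017000 = 1.707140
s=0.420000, u=1.707140: f=0.017071 → u ← 1.707140 + 0.42·0.017071 = 1.714310
s=0.840000, u=1.714310: f=0.017143 → u ← 1.714310 + 0.42·0.017143 = 1.721510
s=1.260000, u=1.721510: f=0.017215 → u ← 1.721510 + 0.42·0.017215 = 1.728740
s=1.680000, u=1.728740: f=0.017287 → u ← 1.728740 + 0.42·0.017287 = 1.736001
u(2.1) ≈ 1.7360

1.7360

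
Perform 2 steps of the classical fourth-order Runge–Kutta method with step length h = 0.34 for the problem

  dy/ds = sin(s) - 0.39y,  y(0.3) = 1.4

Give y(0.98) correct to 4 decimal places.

RK4: k1 = f(s_n, y_n); k2 = f(s_n + h/2, y_n + (h/2)·k1); k3 = f(s_n + h/2, y_n + (h/2)·k2); k4 = f(s_n + h, y_n + h·k3); y_{n+1} = y_n + (h/6)·(k1 + 2k2 + 2k3 + k4).
s=0.300000, y=1.400000:
  k1 = f(0.300000, 1.400000) = -0.250480
  k2 = f(0.470000, 1.357418) = -0.076507
  k3 = f(0.470000, 1.386994) = -0.088041
  k4 = f(0.640000, 1.370066) = 0.062870
  y ← 1.400000 + (0.34/6)·(k1 + 2k2 + 2k3 + k4) = 1.370720
s=0.640000, y=1.370720:
  k1 = f(0.640000, 1.370720) = 0.062615
  k2 = f(0.810000, 1.381364) = 0.185555
  k3 = f(0.810000, 1.402264) = 0.177404
  k4 = f(0.980000, 1.431037) = 0.272393
  y ← 1.370720 + (0.34/6)·(k1 + 2k2 + 2k3 + k4) = 1.430839
y(0.98) ≈ 1.4308

1.4308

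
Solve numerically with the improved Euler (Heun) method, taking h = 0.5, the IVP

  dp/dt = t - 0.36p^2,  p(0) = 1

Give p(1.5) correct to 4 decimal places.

1.4856

Heun: k1 = f(t_n, p_n); k2 = f(t_n + h, p_n + h·k1); p_{n+1} = p_n + (h/2)·(k1 + k2).
t=0.000000, p=1.000000:
  k1 = f(0.000000, 1.000000) = -0.360000
  k2 = f(0.500000, 0.820000) = 0.257936
  p ← 1.000000 + (0.5/2)·(-0.360000 + 0.257936) = 0.974484
t=0.500000, p=0.974484:
  k1 = f(0.500000, 0.974484) = 0.158137
  k2 = f(1.000000, 1.053553) = 0.600410
  p ← 0.974484 + (0.5/2)·(0.158137 + 0.600410) = 1.164121
t=1.000000, p=1.164121:
  k1 = f(1.000000, 1.164121) = 0.512136
  k2 = f(1.500000, 1.420189) = 0.773903
  p ← 1.164121 + (0.5/2)·(0.512136 + 0.773903) = 1.485631
p(1.5) ≈ 1.4856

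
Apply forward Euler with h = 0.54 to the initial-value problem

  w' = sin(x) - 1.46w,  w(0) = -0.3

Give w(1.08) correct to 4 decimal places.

0.2642

Euler: w_{n+1} = w_n + h·f(x_n, w_n).
x=0.000000, w=-0.300000: f=0.438000 → w ← -0.300000 + 0.54·0.438000 = -0.063480
x=0.540000, w=-0.063480: f=0.606817 → w ← -0.063480 + 0.54·0.606817 = 0.264201
w(1.08) ≈ 0.2642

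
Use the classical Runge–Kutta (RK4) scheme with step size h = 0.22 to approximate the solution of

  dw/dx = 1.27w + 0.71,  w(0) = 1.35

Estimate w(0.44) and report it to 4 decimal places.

RK4: k1 = f(x_n, w_n); k2 = f(x_n + h/2, w_n + (h/2)·k1); k3 = f(x_n + h/2, w_n + (h/2)·k2); k4 = f(x_n + h, w_n + h·k3); w_{n+1} = w_n + (h/6)·(k1 + 2k2 + 2k3 + k4).
x=0.000000, w=1.350000:
  k1 = f(0.000000, 1.350000) = 2.424500
  k2 = f(0.110000, 1.616695) = 2.763203
  k3 = f(0.110000, 1.653952) = 2.810519
  k4 = f(0.220000, 1.968314) = 3.209759
  w ← 1.350000 + (0.22/6)·(k1 + 2k2 + 2k3 + k4) = 1.965329
x=0.220000, w=1.965329:
  k1 = f(0.220000, 1.965329) = 3.205968
  k2 = f(0.330000, 2.317986) = 3.653842
  k3 = f(0.330000, 2.367252) = 3.716410
  k4 = f(0.440000, 2.782939) = 4.244333
  w ← 1.965329 + (0.22/6)·(k1 + 2k2 + 2k3 + k4) = 2.778992
w(0.44) ≈ 2.7790

2.7790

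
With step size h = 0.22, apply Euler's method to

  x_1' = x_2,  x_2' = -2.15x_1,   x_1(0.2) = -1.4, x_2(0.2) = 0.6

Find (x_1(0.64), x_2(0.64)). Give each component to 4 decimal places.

-0.9903, 1.8620

Euler on (x_1,x_2): x_1_{n+1} = x_1_n + h·x_1', x_2_{n+1} = x_2_n + h·x_2'.
0.200000: (-1.400000, 0.600000); f=(0.600000, 3.010000) → (-1.268000, 1.262200)
0.420000: (-1.268000, 1.262200); f=(1.262200, 2.726200) → (-0.990316, 1.861964)
(x_1(0.64), x_2(0.64)) ≈ (-0.9903, 1.8620)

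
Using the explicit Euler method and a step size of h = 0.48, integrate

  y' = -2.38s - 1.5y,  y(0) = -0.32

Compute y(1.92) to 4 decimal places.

-1.9971

Euler: y_{n+1} = y_n + h·f(s_n, y_n).
s=0.000000, y=-0.320000: f=0.480000 → y ← -0.320000 + 0.48·0.480000 = -0.089600
s=0.480000, y=-0.089600: f=-1.008000 → y ← -0.089600 + 0.48·(-1.008000) = -0.573440
s=0.960000, y=-0.573440: f=-1.424640 → y ← -0.573440 + 0.48·(-1.424640) = -1.257267
s=1.440000, y=-1.257267: f=-1.541299 → y ← -1.257267 + 0.48·(-1.541299) = -1.997091
y(1.92) ≈ -1.9971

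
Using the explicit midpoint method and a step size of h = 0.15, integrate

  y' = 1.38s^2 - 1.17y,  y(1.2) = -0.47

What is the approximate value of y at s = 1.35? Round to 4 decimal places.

Midpoint: k1 = f(s_n, y_n); k2 = f(s_n + h/2, y_n + (h/2)·k1); y_{n+1} = y_n + h·k2.
s=1.200000, y=-0.470000:
  k1 = f(1.200000, -0.470000) = 2.537100
  k2 = f(1.275000, -0.279718) = 2.570632
  y ← -0.470000 + 0.15·2.570632 = -0.084405
y(1.35) ≈ -0.0844

-0.0844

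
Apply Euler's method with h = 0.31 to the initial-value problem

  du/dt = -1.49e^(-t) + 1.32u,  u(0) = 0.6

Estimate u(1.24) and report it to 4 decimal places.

Euler: u_{n+1} = u_n + h·f(t_n, u_n).
t=0.000000, u=0.600000: f=-0.698000 → u ← 0.600000 + 0.31·(-0.698000) = 0.383620
t=0.310000, u=0.383620: f=-0.586458 → u ← 0.383620 + 0.31·(-0.586458) = 0.201818
t=0.620000, u=0.201818: f=-0.535137 → u ← 0.201818 + 0.31·(-0.535137) = 0.035926
t=0.930000, u=0.035926: f=-0.540463 → u ← 0.035926 + 0.31·(-0.540463) = -0.131618
u(1.24) ≈ -0.1316

-0.1316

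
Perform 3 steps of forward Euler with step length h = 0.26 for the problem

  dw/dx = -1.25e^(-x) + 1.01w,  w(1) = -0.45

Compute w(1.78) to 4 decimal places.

-1.2838

Euler: w_{n+1} = w_n + h·f(x_n, w_n).
x=1.000000, w=-0.450000: f=-0.914349 → w ← -0.450000 + 0.26·(-0.914349) = -0.687731
x=1.260000, w=-0.687731: f=-1.049176 → w ← -0.687731 + 0.26·(-1.049176) = -0.960516
x=1.520000, w=-0.960516: f=-1.243512 → w ← -0.960516 + 0.26·(-1.243512) = -1.283829
w(1.78) ≈ -1.2838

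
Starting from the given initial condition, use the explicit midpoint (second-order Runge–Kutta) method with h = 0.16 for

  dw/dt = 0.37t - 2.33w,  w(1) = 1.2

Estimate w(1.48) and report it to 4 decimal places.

Midpoint: k1 = f(t_n, w_n); k2 = f(t_n + h/2, w_n + (h/2)·k1); w_{n+1} = w_n + h·k2.
t=1.000000, w=1.200000:
  k1 = f(1.000000, 1.200000) = -2.426000
  k2 = f(1.080000, 1.005920) = -1.944194
  w ← 1.200000 + 0.16·(-1.944194) = 0.888929
t=1.160000, w=0.888929:
  k1 = f(1.160000, 0.888929) = -1.642005
  k2 = f(1.240000, 0.757569) = -1.306335
  w ← 0.888929 + 0.16·(-1.306335) = 0.679915
t=1.320000, w=0.679915:
  k1 = f(1.320000, 0.679915) = -1.095803
  k2 = f(1.400000, 0.592251) = -0.861945
  w ← 0.679915 + 0.16·(-0.861945) = 0.542004
w(1.48) ≈ 0.5420

0.5420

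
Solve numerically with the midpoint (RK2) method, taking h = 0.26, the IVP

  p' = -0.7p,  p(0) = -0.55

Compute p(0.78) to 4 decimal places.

Midpoint: k1 = f(x_n, p_n); k2 = f(x_n + h/2, p_n + (h/2)·k1); p_{n+1} = p_n + h·k2.
x=0.000000, p=-0.550000:
  k1 = f(0.000000, -0.550000) = 0.385000
  k2 = f(0.130000, -0.499950) = 0.349965
  p ← -0.550000 + 0.26·0.349965 = -0.459009
x=0.260000, p=-0.459009:
  k1 = f(0.260000, -0.459009) = 0.321306
  k2 = f(0.390000, -0.417239) = 0.292067
  p ← -0.459009 + 0.26·0.292067 = -0.383072
x=0.520000, p=-0.383072:
  k1 = f(0.520000, -0.383072) = 0.268150
  k2 = f(0.650000, -0.348212) = 0.243748
  p ← -0.383072 + 0.26·0.243748 = -0.319697
p(0.78) ≈ -0.3197

-0.3197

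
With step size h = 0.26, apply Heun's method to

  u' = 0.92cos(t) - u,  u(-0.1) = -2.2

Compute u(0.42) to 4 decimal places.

Heun: k1 = f(t_n, u_n); k2 = f(t_n + h, u_n + h·k1); u_{n+1} = u_n + (h/2)·(k1 + k2).
t=-0.100000, u=-2.200000:
  k1 = f(-0.100000, -2.200000) = 3.115404
  k2 = f(0.160000, -1.389995) = 2.298244
  u ← -2.200000 + (0.26/2)·(3.115404 + 2.298244) = -1.496226
t=0.160000, u=-1.496226:
  k1 = f(0.160000, -1.496226) = 2.404475
  k2 = f(0.420000, -0.871062) = 1.711104
  u ← -1.496226 + (0.26/2)·(2.404475 + 1.711104) = -0.961200
u(0.42) ≈ -0.9612

-0.9612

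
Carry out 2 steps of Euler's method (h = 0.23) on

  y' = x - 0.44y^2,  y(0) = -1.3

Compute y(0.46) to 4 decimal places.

-1.6371

Euler: y_{n+1} = y_n + h·f(x_n, y_n).
x=0.000000, y=-1.300000: f=-0.743600 → y ← -1.300000 + 0.23·(-0.743600) = -1.471028
x=0.230000, y=-1.471028: f=-0.722126 → y ← -1.471028 + 0.23·(-0.722126) = -1.637117
y(0.46) ≈ -1.6371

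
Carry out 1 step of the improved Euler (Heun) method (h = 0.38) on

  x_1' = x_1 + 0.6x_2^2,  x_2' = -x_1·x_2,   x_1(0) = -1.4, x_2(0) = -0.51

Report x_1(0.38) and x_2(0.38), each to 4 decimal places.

Heun on (x_1,x_2): k1 = f(t_n, state_n); k2 = f(t_n + h, state_n + h·k1); state_{n+1} = state_n + (h/2)·(k1 + k2).
0.000000: (-1.400000, -0.510000)
  k1 = (-1.243940, -0.714000)
  predictor → (-1.872697, -0.781320)
  k2 = (-1.506421, -1.463176)
  → (-1.922569, -0.923663)
(x_1(0.38), x_2(0.38)) ≈ (-1.9226, -0.9237)

-1.9226, -0.9237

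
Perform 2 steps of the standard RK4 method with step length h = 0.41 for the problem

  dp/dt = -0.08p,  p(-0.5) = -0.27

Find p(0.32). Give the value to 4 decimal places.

-0.2529

RK4: k1 = f(t_n, p_n); k2 = f(t_n + h/2, p_n + (h/2)·k1); k3 = f(t_n + h/2, p_n + (h/2)·k2); k4 = f(t_n + h, p_n + h·k3); p_{n+1} = p_n + (h/6)·(k1 + 2k2 + 2k3 + k4).
t=-0.500000, p=-0.270000:
  k1 = f(-0.500000, -0.270000) = 0.021600
  k2 = f(-0.295000, -0.265572) = 0.021246
  k3 = f(-0.295000, -0.265645) = 0.021252
  k4 = f(-0.090000, -0.261287) = 0.020903
  p ← -0.270000 + (0.41/6)·(k1 + 2k2 + 2k3 + k4) = -0.261288
t=-0.090000, p=-0.261288:
  k1 = f(-0.090000, -0.261288) = 0.020903
  k2 = f(0.115000, -0.257003) = 0.020560
  k3 = f(0.115000, -0.257073) = 0.020566
  k4 = f(0.320000, -0.252856) = 0.020228
  p ← -0.261288 + (0.41/6)·(k1 + 2k2 + 2k3 + k4) = -0.252856
p(0.32) ≈ -0.2529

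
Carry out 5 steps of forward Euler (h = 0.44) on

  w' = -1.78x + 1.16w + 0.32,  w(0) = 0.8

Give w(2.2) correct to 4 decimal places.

Euler: w_{n+1} = w_n + h·f(x_n, w_n).
x=0.000000, w=0.800000: f=1.248000 → w ← 0.800000 + 0.44·1.248000 = 1.349120
x=0.440000, w=1.349120: f=1.101779 → w ← 1.349120 + 0.44·1.101779 = 1.833903
x=0.880000, w=1.833903: f=0.880927 → w ← 1.833903 + 0.44·0.880927 = 2.221511
x=1.320000, w=2.221511: f=0.547353 → w ← 2.221511 + 0.44·0.547353 = 2.462346
x=1.760000, w=2.462346: f=0.043521 → w ← 2.462346 + 0.44·0.043521 = 2.481495
w(2.2) ≈ 2.4815

2.4815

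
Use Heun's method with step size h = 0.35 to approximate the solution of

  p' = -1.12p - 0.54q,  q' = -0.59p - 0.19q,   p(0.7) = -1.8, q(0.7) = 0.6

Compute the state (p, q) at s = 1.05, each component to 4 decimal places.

Heun on (p,q): k1 = f(s_n, state_n); k2 = f(s_n + h, state_n + h·k1); state_{n+1} = state_n + (h/2)·(k1 + k2).
0.700000: (-1.800000, 0.600000)
  k1 = (1.692000, 0.948000)
  predictor → (-1.207800, 0.931800)
  k2 = (0.849564, 0.535560)
  → (-1.355226, 0.859623)
(p(1.05), q(1.05)) ≈ (-1.3552, 0.8596)

-1.3552, 0.8596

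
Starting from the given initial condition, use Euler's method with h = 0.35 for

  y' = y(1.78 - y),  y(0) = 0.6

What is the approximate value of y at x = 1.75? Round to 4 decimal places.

1.6879

Euler: y_{n+1} = y_n + h·f(x_n, y_n).
x=0.000000, y=0.600000: f=0.708000 → y ← 0.600000 + 0.35·0.708000 = 0.847800
x=0.350000, y=0.847800: f=0.790319 → y ← 0.847800 + 0.35·0.790319 = 1.124412
x=0.700000, y=1.124412: f=0.737151 → y ← 1.124412 + 0.35·0.737151 = 1.382415
x=1.050000, y=1.382415: f=0.549628 → y ← 1.382415 + 0.35·0.549628 = 1.574784
x=1.400000, y=1.574784: f=0.323170 → y ← 1.574784 + 0.35·0.323170 = 1.687894
y(1.75) ≈ 1.6879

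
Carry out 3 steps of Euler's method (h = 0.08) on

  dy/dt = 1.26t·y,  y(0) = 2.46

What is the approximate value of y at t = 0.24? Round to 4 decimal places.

Euler: y_{n+1} = y_n + h·f(t_n, y_n).
t=0.000000, y=2.460000: f=0.000000 → y ← 2.460000 + 0.08·0.000000 = 2.460000
t=0.080000, y=2.460000: f=0.247968 → y ← 2.460000 + 0.08·0.247968 = 2.479837
t=0.160000, y=2.479837: f=0.499935 → y ← 2.479837 + 0.08·0.499935 = 2.519832
y(0.24) ≈ 2.5198

2.5198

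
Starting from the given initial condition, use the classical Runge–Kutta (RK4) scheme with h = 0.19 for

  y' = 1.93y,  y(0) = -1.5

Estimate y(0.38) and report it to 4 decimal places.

-3.1230

RK4: k1 = f(t_n, y_n); k2 = f(t_n + h/2, y_n + (h/2)·k1); k3 = f(t_n + h/2, y_n + (h/2)·k2); k4 = f(t_n + h, y_n + h·k3); y_{n+1} = y_n + (h/6)·(k1 + 2k2 + 2k3 + k4).
t=0.000000, y=-1.500000:
  k1 = f(0.000000, -1.500000) = -2.895000
  k2 = f(0.095000, -1.775025) = -3.425798
  k3 = f(0.095000, -1.825451) = -3.523120
  k4 = f(0.190000, -2.169393) = -4.186928
  y ← -1.500000 + (0.19/6)·(k1 + 2k2 + 2k3 + k4) = -2.164359
t=0.190000, y=-2.164359:
  k1 = f(0.190000, -2.164359) = -4.177213
  k2 = f(0.285000, -2.561194) = -4.943105
  k3 = f(0.285000, -2.633954) = -5.083532
  k4 = f(0.380000, -3.130230) = -6.041344
  y ← -2.164359 + (0.19/6)·(k1 + 2k2 + 2k3 + k4) = -3.122967
y(0.38) ≈ -3.1230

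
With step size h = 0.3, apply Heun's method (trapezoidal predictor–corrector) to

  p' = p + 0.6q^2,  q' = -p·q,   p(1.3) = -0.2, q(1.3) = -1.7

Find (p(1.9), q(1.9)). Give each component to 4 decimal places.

1.0186, -1.3697

Heun on (p,q): k1 = f(s_n, state_n); k2 = f(s_n + h, state_n + h·k1); state_{n+1} = state_n + (h/2)·(k1 + k2).
1.300000: (-0.200000, -1.700000)
  k1 = (1.534000, -0.340000)
  predictor → (0.260200, -1.802000)
  k2 = (2.208522, 0.468880)
  → (0.361378, -1.680668)
1.600000: (0.361378, -1.680668)
  k1 = (2.056165, 0.607357)
  predictor → (0.978228, -1.498461)
  k2 = (2.325459, 1.465836)
  → (1.018622, -1.369689)
(p(1.9), q(1.9)) ≈ (1.0186, -1.3697)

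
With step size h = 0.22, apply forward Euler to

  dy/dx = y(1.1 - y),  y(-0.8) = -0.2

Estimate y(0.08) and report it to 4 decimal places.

Euler: y_{n+1} = y_n + h·f(x_n, y_n).
x=-0.800000, y=-0.200000: f=-0.260000 → y ← -0.200000 + 0.22·(-0.260000) = -0.257200
x=-0.580000, y=-0.257200: f=-0.349072 → y ← -0.257200 + 0.22·(-0.349072) = -0.333996
x=-0.360000, y=-0.333996: f=-0.478949 → y ← -0.333996 + 0.22·(-0.478949) = -0.439364
x=-0.140000, y=-0.439364: f=-0.676342 → y ← -0.439364 + 0.22·(-0.676342) = -0.588160
y(0.08) ≈ -0.5882

-0.5882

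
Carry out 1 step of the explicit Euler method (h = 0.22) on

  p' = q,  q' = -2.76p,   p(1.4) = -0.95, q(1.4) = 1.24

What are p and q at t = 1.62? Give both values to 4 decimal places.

-0.6772, 1.8168

Euler on (p,q): p_{n+1} = p_n + h·p', q_{n+1} = q_n + h·q'.
1.400000: (-0.950000, 1.240000); f=(1.240000, 2.622000) → (-0.677200, 1.816840)
(p(1.62), q(1.62)) ≈ (-0.6772, 1.8168)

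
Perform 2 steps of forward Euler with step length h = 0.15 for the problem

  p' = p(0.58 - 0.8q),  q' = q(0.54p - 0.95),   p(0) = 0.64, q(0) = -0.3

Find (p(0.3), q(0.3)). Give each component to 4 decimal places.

Euler on (p,q): p_{n+1} = p_n + h·p', q_{n+1} = q_n + h·q'.
0.000000: (0.640000, -0.300000); f=(0.524800, 0.181320) → (0.718720, -0.272802)
0.150000: (0.718720, -0.272802); f=(0.573712, 0.153285) → (0.804777, -0.249809)
(p(0.3), q(0.3)) ≈ (0.8048, -0.2498)

0.8048, -0.2498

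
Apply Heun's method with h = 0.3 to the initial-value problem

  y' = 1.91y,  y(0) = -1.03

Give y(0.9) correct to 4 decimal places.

Heun: k1 = f(x_n, y_n); k2 = f(x_n + h, y_n + h·k1); y_{n+1} = y_n + (h/2)·(k1 + k2).
x=0.000000, y=-1.030000:
  k1 = f(0.000000, -1.030000) = -1.967300
  k2 = f(0.300000, -1.620190) = -3.094563
  y ← -1.030000 + (0.3/2)·(-1.967300 + (-3.094563)) = -1.789279
x=0.300000, y=-1.789279:
  k1 = f(0.300000, -1.789279) = -3.417524
  k2 = f(0.600000, -2.814537) = -5.375765
  y ← -1.789279 + (0.3/2)·(-3.417524 + (-5.375765)) = -3.108273
x=0.600000, y=-3.108273:
  k1 = f(0.600000, -3.108273) = -5.936801
  k2 = f(0.900000, -4.889313) = -9.338588
  y ← -3.108273 + (0.3/2)·(-5.936801 + (-9.338588)) = -5.399581
y(0.9) ≈ -5.3996

-5.3996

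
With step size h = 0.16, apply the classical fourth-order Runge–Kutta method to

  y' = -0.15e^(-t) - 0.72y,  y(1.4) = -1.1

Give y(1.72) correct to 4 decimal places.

RK4: k1 = f(t_n, y_n); k2 = f(t_n + h/2, y_n + (h/2)·k1); k3 = f(t_n + h/2, y_n + (h/2)·k2); k4 = f(t_n + h, y_n + h·k3); y_{n+1} = y_n + (h/6)·(k1 + 2k2 + 2k3 + k4).
t=1.400000, y=-1.100000:
  k1 = f(1.400000, -1.100000) = 0.755010
  k2 = f(1.480000, -1.039599) = 0.714366
  k3 = f(1.480000, -1.042851) = 0.716707
  k4 = f(1.560000, -0.985327) = 0.677915
  y ← -1.100000 + (0.16/6)·(k1 + 2k2 + 2k3 + k4) = -0.985465
t=1.560000, y=-0.985465:
  k1 = f(1.560000, -0.985465) = 0.678014
  k2 = f(1.640000, -0.931224) = 0.641384
  k3 = f(1.640000, -0.934154) = 0.643494
  k4 = f(1.720000, -0.882506) = 0.608544
  y ← -0.985465 + (0.16/6)·(k1 + 2k2 + 2k3 + k4) = -0.882630
y(1.72) ≈ -0.8826

-0.8826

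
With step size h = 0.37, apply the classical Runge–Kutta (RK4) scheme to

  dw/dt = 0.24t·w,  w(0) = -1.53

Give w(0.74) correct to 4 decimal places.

RK4: k1 = f(t_n, w_n); k2 = f(t_n + h/2, w_n + (h/2)·k1); k3 = f(t_n + h/2, w_n + (h/2)·k2); k4 = f(t_n + h, w_n + h·k3); w_{n+1} = w_n + (h/6)·(k1 + 2k2 + 2k3 + k4).
t=0.000000, w=-1.530000:
  k1 = f(0.000000, -1.530000) = 0.000000
  k2 = f(0.185000, -1.530000) = -0.067932
  k3 = f(0.185000, -1.542567) = -0.068490
  k4 = f(0.370000, -1.555341) = -0.138114
  w ← -1.530000 + (0.37/6)·(k1 + 2k2 + 2k3 + k4) = -1.555342
t=0.370000, w=-1.555342:
  k1 = f(0.370000, -1.555342) = -0.138114
  k2 = f(0.555000, -1.580894) = -0.210575
  k3 = f(0.555000, -1.594299) = -0.212361
  k4 = f(0.740000, -1.633916) = -0.290183
  w ← -1.555342 + (0.37/6)·(k1 + 2k2 + 2k3 + k4) = -1.633916
w(0.74) ≈ -1.6339

-1.6339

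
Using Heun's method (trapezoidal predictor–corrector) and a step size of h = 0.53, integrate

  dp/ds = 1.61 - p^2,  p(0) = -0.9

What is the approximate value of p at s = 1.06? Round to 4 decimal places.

0.4442

Heun: k1 = f(s_n, p_n); k2 = f(s_n + h, p_n + h·k1); p_{n+1} = p_n + (h/2)·(k1 + k2).
s=0.000000, p=-0.900000:
  k1 = f(0.000000, -0.900000) = 0.800000
  k2 = f(0.530000, -0.476000) = 1.383424
  p ← -0.900000 + (0.53/2)·(0.800000 + 1.383424) = -0.321393
s=0.530000, p=-0.321393:
  k1 = f(0.530000, -0.321393) = 1.506707
  k2 = f(1.060000, 0.477162) = 1.382316
  p ← -0.321393 + (0.53/2)·(1.506707 + 1.382316) = 0.444199
p(1.06) ≈ 0.4442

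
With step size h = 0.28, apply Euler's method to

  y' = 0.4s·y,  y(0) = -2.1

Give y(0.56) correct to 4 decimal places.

-2.1659

Euler: y_{n+1} = y_n + h·f(s_n, y_n).
s=0.000000, y=-2.100000: f=0.000000 → y ← -2.100000 + 0.28·0.000000 = -2.100000
s=0.280000, y=-2.100000: f=-0.235200 → y ← -2.100000 + 0.28·(-0.235200) = -2.165856
y(0.56) ≈ -2.1659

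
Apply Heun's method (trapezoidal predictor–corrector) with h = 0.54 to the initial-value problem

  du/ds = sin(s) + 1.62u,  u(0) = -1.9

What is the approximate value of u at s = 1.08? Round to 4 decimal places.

Heun: k1 = f(s_n, u_n); k2 = f(s_n + h, u_n + h·k1); u_{n+1} = u_n + (h/2)·(k1 + k2).
s=0.000000, u=-1.900000:
  k1 = f(0.000000, -1.900000) = -3.078000
  k2 = f(0.540000, -3.562120) = -5.256498
  u ← -1.900000 + (0.54/2)·(-3.078000 + (-5.256498)) = -4.150315
s=0.540000, u=-4.150315:
  k1 = f(0.540000, -4.150315) = -6.209374
  k2 = f(1.080000, -7.503376) = -11.273512
  u ← -4.150315 + (0.54/2)·(-6.209374 + (-11.273512)) = -8.870694
u(1.08) ≈ -8.8707

-8.8707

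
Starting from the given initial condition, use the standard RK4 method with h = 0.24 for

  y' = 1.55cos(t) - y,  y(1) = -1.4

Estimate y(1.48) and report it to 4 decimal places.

-0.6869

RK4: k1 = f(t_n, y_n); k2 = f(t_n + h/2, y_n + (h/2)·k1); k3 = f(t_n + h/2, y_n + (h/2)·k2); k4 = f(t_n + h, y_n + h·k3); y_{n+1} = y_n + (h/6)·(k1 + 2k2 + 2k3 + k4).
t=1.000000, y=-1.400000:
  k1 = f(1.000000, -1.400000) = 2.237469
  k2 = f(1.120000, -1.131504) = 1.806812
  k3 = f(1.120000, -1.183183) = 1.858490
  k4 = f(1.240000, -0.953962) = 1.457397
  y ← -1.400000 + (0.24/6)·(k1 + 2k2 + 2k3 + k4) = -0.958981
t=1.240000, y=-0.958981:
  k1 = f(1.240000, -0.958981) = 1.462415
  k2 = f(1.360000, -0.783491) = 1.107811
  k3 = f(1.360000, -0.826044) = 1.150364
  k4 = f(1.480000, -0.682894) = 0.823435
  y ← -0.958981 + (0.24/6)·(k1 + 2k2 + 2k3 + k4) = -0.686893
y(1.48) ≈ -0.6869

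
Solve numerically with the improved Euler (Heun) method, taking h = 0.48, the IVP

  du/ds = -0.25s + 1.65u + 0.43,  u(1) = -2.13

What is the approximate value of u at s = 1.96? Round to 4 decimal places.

Heun: k1 = f(s_n, u_n); k2 = f(s_n + h, u_n + h·k1); u_{n+1} = u_n + (h/2)·(k1 + k2).
s=1.000000, u=-2.130000:
  k1 = f(1.000000, -2.130000) = -3.334500
  k2 = f(1.480000, -3.730560) = -6.095424
  u ← -2.130000 + (0.48/2)·(-3.334500 + (-6.095424)) = -4.393182
s=1.480000, u=-4.393182:
  k1 = f(1.480000, -4.393182) = -7.188750
  k2 = f(1.960000, -7.843782) = -13.002240
  u ← -4.393182 + (0.48/2)·(-7.188750 + (-13.002240)) = -9.239019
u(1.96) ≈ -9.2390

-9.2390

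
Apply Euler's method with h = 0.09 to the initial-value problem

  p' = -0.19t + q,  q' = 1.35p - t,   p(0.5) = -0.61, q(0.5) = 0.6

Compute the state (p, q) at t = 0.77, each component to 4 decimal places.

Euler on (p,q): p_{n+1} = p_n + h·p', q_{n+1} = q_n + h·q'.
0.500000: (-0.610000, 0.600000); f=(0.505000, -1.323500) → (-0.564550, 0.480885)
0.590000: (-0.564550, 0.480885); f=(0.368785, -1.352143) → (-0.531359, 0.359192)
0.680000: (-0.531359, 0.359192); f=(0.229992, -1.397335) → (-0.510660, 0.233432)
(p(0.77), q(0.77)) ≈ (-0.5107, 0.2334)

-0.5107, 0.2334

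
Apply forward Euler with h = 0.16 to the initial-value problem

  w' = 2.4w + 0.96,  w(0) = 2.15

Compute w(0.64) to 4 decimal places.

Euler: w_{n+1} = w_n + h·f(x_n, w_n).
x=0.000000, w=2.150000: f=6.120000 → w ← 2.150000 + 0.16·6.120000 = 3.129200
x=0.160000, w=3.129200: f=8.470080 → w ← 3.129200 + 0.16·8.470080 = 4.484413
x=0.320000, w=4.484413: f=11.722591 → w ← 4.484413 + 0.16·11.722591 = 6.360027
x=0.480000, w=6.360027: f=16.224066 → w ← 6.360027 + 0.16·16.224066 = 8.955878
w(0.64) ≈ 8.9559

8.9559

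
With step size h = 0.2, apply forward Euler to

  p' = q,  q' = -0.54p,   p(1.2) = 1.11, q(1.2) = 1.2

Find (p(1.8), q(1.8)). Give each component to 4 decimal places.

Euler on (p,q): p_{n+1} = p_n + h·p', q_{n+1} = q_n + h·q'.
1.200000: (1.110000, 1.200000); f=(1.200000, -0.599400) → (1.350000, 1.080120)
1.400000: (1.350000, 1.080120); f=(1.080120, -0.729000) → (1.566024, 0.934320)
1.600000: (1.566024, 0.934320); f=(0.934320, -0.845653) → (1.752888, 0.765189)
(p(1.8), q(1.8)) ≈ (1.7529, 0.7652)

1.7529, 0.7652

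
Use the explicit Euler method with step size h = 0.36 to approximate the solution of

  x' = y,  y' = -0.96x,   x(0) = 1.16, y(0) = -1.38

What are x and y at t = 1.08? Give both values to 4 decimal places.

-0.7016, -2.0177

Euler on (x,y): x_{n+1} = x_n + h·x', y_{n+1} = y_n + h·y'.
0.000000: (1.160000, -1.380000); f=(-1.380000, -1.113600) → (0.663200, -1.780896)
0.360000: (0.663200, -1.780896); f=(-1.780896, -0.636672) → (0.022077, -2.010098)
0.720000: (0.022077, -2.010098); f=(-2.010098, -0.021194) → (-0.701558, -2.017728)
(x(1.08), y(1.08)) ≈ (-0.7016, -2.0177)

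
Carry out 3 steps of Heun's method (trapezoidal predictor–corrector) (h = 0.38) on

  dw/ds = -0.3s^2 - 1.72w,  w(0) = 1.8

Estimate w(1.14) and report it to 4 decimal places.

Heun: k1 = f(s_n, w_n); k2 = f(s_n + h, w_n + h·k1); w_{n+1} = w_n + (h/2)·(k1 + k2).
s=0.000000, w=1.800000:
  k1 = f(0.000000, 1.800000) = -3.096000
  k2 = f(0.380000, 0.623520) = -1.115774
  w ← 1.800000 + (0.38/2)·(-3.096000 + (-1.115774)) = 0.999763
s=0.380000, w=0.999763:
  k1 = f(0.380000, 0.999763) = -1.762912
  k2 = f(0.760000, 0.329856) = -0.740633
  w ← 0.999763 + (0.38/2)·(-1.762912 + (-0.740633)) = 0.524089
s=0.760000, w=0.524089:
  k1 = f(0.760000, 0.524089) = -1.074714
  k2 = f(1.140000, 0.115698) = -0.588881
  w ← 0.524089 + (0.38/2)·(-1.074714 + (-0.588881)) = 0.208006
w(1.14) ≈ 0.2080

0.2080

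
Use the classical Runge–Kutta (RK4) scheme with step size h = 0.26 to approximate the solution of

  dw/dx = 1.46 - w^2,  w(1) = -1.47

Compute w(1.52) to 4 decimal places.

RK4: k1 = f(x_n, w_n); k2 = f(x_n + h/2, w_n + (h/2)·k1); k3 = f(x_n + h/2, w_n + (h/2)·k2); k4 = f(x_n + h, w_n + h·k3); w_{n+1} = w_n + (h/6)·(k1 + 2k2 + 2k3 + k4).
x=1.000000, w=-1.470000:
  k1 = f(1.000000, -1.470000) = -0.700900
  k2 = f(1.130000, -1.561117) = -0.977086
  k3 = f(1.130000, -1.597021) = -1.090477
  k4 = f(1.260000, -1.753524) = -1.614846
  w ← -1.470000 + (0.26/6)·(k1 + 2k2 + 2k3 + k4) = -1.749538
x=1.260000, w=-1.749538:
  k1 = f(1.260000, -1.749538) = -1.600883
  k2 = f(1.390000, -1.957653) = -2.372403
  k3 = f(1.390000, -2.057950) = -2.775159
  k4 = f(1.520000, -2.471079) = -4.646232
  w ← -1.749538 + (0.26/6)·(k1 + 2k2 + 2k3 + k4) = -2.466368
w(1.52) ≈ -2.4664

-2.4664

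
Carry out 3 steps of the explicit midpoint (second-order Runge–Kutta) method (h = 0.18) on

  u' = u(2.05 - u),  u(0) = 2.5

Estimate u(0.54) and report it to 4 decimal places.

Midpoint: k1 = f(x_n, u_n); k2 = f(x_n + h/2, u_n + (h/2)·k1); u_{n+1} = u_n + h·k2.
x=0.000000, u=2.500000:
  k1 = f(0.000000, 2.500000) = -1.125000
  k2 = f(0.090000, 2.398750) = -0.836564
  u ← 2.500000 + 0.18·(-0.836564) = 2.349418
x=0.180000, u=2.349418:
  k1 = f(0.180000, 2.349418) = -0.703459
  k2 = f(0.270000, 2.286107) = -0.539766
  u ← 2.349418 + 0.18·(-0.539766) = 2.252261
x=0.360000, u=2.252261:
  k1 = f(0.360000, 2.252261) = -0.455543
  k2 = f(0.450000, 2.211262) = -0.356592
  u ← 2.252261 + 0.18·(-0.356592) = 2.188074
u(0.54) ≈ 2.1881

2.1881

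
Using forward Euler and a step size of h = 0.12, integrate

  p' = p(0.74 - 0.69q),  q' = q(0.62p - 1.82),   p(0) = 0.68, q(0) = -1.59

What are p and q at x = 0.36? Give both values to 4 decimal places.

Euler on (p,q): p_{n+1} = p_n + h·p', q_{n+1} = q_n + h·q'.
0.000000: (0.680000, -1.590000); f=(1.249228, 2.223456) → (0.829907, -1.323185)
0.120000: (0.829907, -1.323185); f=(1.371835, 1.727362) → (0.994528, -1.115902)
0.240000: (0.994528, -1.115902); f=(1.501709, 1.342868) → (1.174733, -0.954758)
(p(0.36), q(0.36)) ≈ (1.1747, -0.9548)

1.1747, -0.9548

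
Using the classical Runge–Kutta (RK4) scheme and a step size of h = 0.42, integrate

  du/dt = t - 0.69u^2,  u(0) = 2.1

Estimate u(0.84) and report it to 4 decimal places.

RK4: k1 = f(t_n, u_n); k2 = f(t_n + h/2, u_n + (h/2)·k1); k3 = f(t_n + h/2, u_n + (h/2)·k2); k4 = f(t_n + h, u_n + h·k3); u_{n+1} = u_n + (h/6)·(k1 + 2k2 + 2k3 + k4).
t=0.000000, u=2.100000:
  k1 = f(0.000000, 2.100000) = -3.042900
  k2 = f(0.210000, 1.460991) = -1.262801
  k3 = f(0.210000, 1.834812) = -2.112908
  k4 = f(0.420000, 1.212578) = -0.594539
  u ← 2.100000 + (0.42/6)·(k1 + 2k2 + 2k3 + k4) = 1.372780
t=0.420000, u=1.372780:
  k1 = f(0.420000, 1.372780) = -0.880322
  k2 = f(0.630000, 1.187912) = -0.343684
  k3 = f(0.630000, 1.300606) = -0.537188
  k4 = f(0.840000, 1.147161) = -0.068025
  u ← 1.372780 + (0.42/6)·(k1 + 2k2 + 2k3 + k4) = 1.183074
u(0.84) ≈ 1.1831

1.1831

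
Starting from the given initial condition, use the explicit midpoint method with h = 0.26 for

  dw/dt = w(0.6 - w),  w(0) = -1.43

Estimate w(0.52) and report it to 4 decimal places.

-6.5206

Midpoint: k1 = f(t_n, w_n); k2 = f(t_n + h/2, w_n + (h/2)·k1); w_{n+1} = w_n + h·k2.
t=0.000000, w=-1.430000:
  k1 = f(0.000000, -1.430000) = -2.902900
  k2 = f(0.130000, -1.807377) = -4.351038
  w ← -1.430000 + 0.26·(-4.351038) = -2.561270
t=0.260000, w=-2.561270:
  k1 = f(0.260000, -2.561270) = -8.096865
  k2 = f(0.390000, -3.613862) = -15.228318
  w ← -2.561270 + 0.26·(-15.228318) = -6.520633
w(0.52) ≈ -6.5206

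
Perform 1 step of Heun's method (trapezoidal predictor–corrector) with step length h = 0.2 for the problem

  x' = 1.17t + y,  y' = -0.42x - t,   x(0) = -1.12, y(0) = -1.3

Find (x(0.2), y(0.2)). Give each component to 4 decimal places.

Heun on (x,y): k1 = f(t_n, state_n); k2 = f(t_n + h, state_n + h·k1); state_{n+1} = state_n + (h/2)·(k1 + k2).
0.000000: (-1.120000, -1.300000)
  k1 = (-1.300000, 0.470400)
  predictor → (-1.380000, -1.205920)
  k2 = (-0.971920, 0.379600)
  → (-1.347192, -1.215000)
(x(0.2), y(0.2)) ≈ (-1.3472, -1.2150)

-1.3472, -1.2150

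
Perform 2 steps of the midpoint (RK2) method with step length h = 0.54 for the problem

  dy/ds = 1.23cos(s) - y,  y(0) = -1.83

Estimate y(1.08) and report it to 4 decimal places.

-0.0883

Midpoint: k1 = f(s_n, y_n); k2 = f(s_n + h/2, y_n + (h/2)·k1); y_{n+1} = y_n + h·k2.
s=0.000000, y=-1.830000:
  k1 = f(0.000000, -1.830000) = 3.060000
  k2 = f(0.270000, -1.003800) = 2.189238
  y ← -1.830000 + 0.54·2.189238 = -0.647811
s=0.540000, y=-0.647811:
  k1 = f(0.540000, -0.647811) = 1.702793
  k2 = f(0.810000, -0.188057) = 1.036140
  y ← -0.647811 + 0.54·1.036140 = -0.088296
y(1.08) ≈ -0.0883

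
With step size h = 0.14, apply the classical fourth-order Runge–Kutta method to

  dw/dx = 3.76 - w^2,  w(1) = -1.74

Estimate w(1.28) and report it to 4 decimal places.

-1.4035

RK4: k1 = f(x_n, w_n); k2 = f(x_n + h/2, w_n + (h/2)·k1); k3 = f(x_n + h/2, w_n + (h/2)·k2); k4 = f(x_n + h, w_n + h·k3); w_{n+1} = w_n + (h/6)·(k1 + 2k2 + 2k3 + k4).
x=1.000000, w=-1.740000:
  k1 = f(1.000000, -1.740000) = 0.732400
  k2 = f(1.070000, -1.688732) = 0.908184
  k3 = f(1.070000, -1.676427) = 0.949592
  k4 = f(1.140000, -1.607057) = 1.177367
  w ← -1.740000 + (0.14/6)·(k1 + 2k2 + 2k3 + k4) = -1.608743
x=1.140000, w=-1.608743:
  k1 = f(1.140000, -1.608743) = 1.171947
  k2 = f(1.210000, -1.526706) = 1.429168
  k3 = f(1.210000, -1.508701) = 1.483822
  k4 = f(1.280000, -1.401007) = 1.797178
  w ← -1.608743 + (0.14/6)·(k1 + 2k2 + 2k3 + k4) = -1.403523
w(1.28) ≈ -1.4035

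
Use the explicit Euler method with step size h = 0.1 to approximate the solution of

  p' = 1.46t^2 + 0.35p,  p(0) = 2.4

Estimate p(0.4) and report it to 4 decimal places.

Euler: p_{n+1} = p_n + h·f(t_n, p_n).
t=0.000000, p=2.400000: f=0.840000 → p ← 2.400000 + 0.1·0.840000 = 2.484000
t=0.100000, p=2.484000: f=0.884000 → p ← 2.484000 + 0.1·0.884000 = 2.572400
t=0.200000, p=2.572400: f=0.958740 → p ← 2.572400 + 0.1·0.958740 = 2.668274
t=0.300000, p=2.668274: f=1.065296 → p ← 2.668274 + 0.1·1.065296 = 2.774804
p(0.4) ≈ 2.7748

2.7748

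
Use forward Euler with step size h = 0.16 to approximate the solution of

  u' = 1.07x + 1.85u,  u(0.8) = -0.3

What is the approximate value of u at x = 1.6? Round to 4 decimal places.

Euler: u_{n+1} = u_n + h·f(x_n, u_n).
x=0.800000, u=-0.300000: f=0.301000 → u ← -0.300000 + 0.16·0.301000 = -0.251840
x=0.960000, u=-0.251840: f=0.561296 → u ← -0.251840 + 0.16·0.561296 = -0.162033
x=1.120000, u=-0.162033: f=0.898640 → u ← -0.162033 + 0.16·0.898640 = -0.018250
x=1.280000, u=-0.018250: f=1.335837 → u ← -0.018250 + 0.16·1.335837 = 0.195484
x=1.440000, u=0.195484: f=1.902445 → u ← 0.195484 + 0.16·1.902445 = 0.499875
u(1.6) ≈ 0.4999

0.4999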